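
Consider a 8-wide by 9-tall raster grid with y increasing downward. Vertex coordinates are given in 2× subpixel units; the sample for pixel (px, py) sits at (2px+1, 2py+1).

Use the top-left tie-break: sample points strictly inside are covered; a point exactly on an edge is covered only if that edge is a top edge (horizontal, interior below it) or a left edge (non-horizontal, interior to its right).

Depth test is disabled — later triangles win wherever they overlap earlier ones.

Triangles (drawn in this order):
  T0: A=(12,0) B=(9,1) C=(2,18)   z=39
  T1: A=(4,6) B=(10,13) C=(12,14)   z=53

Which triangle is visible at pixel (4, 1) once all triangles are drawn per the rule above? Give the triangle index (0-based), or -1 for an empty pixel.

T0:
  2·area = 44  (B↔C swapped to make it positive)
  edge (12, 0)→(2, 18): d=(-10,18) right/bottom  bias=-1
  edge (2, 18)→(9, 1): d=(7,-17) top-left  bias=+0
  edge (9, 1)→(12, 0): d=(3,-1) top-left  bias=+0
    (4,0)@(9, 1): e=[44,0,0] → X  [on edge]
    (5,0)@(11, 1): e=[8,34,2] → X
    (6,0)@(13, 1): e=[-28,68,4] → .
    (1,1)@(3, 3): e=[132,-88,0] → .  [on edge]
    (4,1)@(9, 3): e=[24,14,6] → X
    (5,1)@(11, 3): e=[-12,48,8] → .
    (4,2)@(9, 5): e=[4,28,12] → X
    (5,2)@(11, 5): e=[-32,62,14] → .
    (3,3)@(7, 7): e=[20,8,16] → X
    (4,3)@(9, 7): e=[-16,42,18] → .
    (3,4)@(7, 9): e=[0,22,22] → .  [on edge]
    (2,5)@(5, 11): e=[16,2,26] → X
  covered (6 px):
    . . . . X X . .
    . . . . X . . .
    . . . . X . . .
    . . . X . . . .
    . . . . . . . .
    . . X . . . . .
    . . . . . . . .
    . . . . . . . .
    . . . . . . . .
T1:
  2·area = 8  (B↔C swapped to make it positive)
  edge (4, 6)→(12, 14): d=(8,8) right/bottom  bias=-1
  edge (12, 14)→(10, 13): d=(-2,-1) top-left  bias=+0
  edge (10, 13)→(4, 6): d=(-6,-7) top-left  bias=+0
    (0,1)@(1, 3): e=[0,11,-3] → .  [on edge]
    (1,2)@(3, 5): e=[0,9,-1] → .  [on edge]
    (2,3)@(5, 7): e=[0,7,1] → .  [on edge]
    (3,4)@(7, 9): e=[0,5,3] → .  [on edge]
    (4,5)@(9, 11): e=[0,3,5] → .  [on edge]
    (5,6)@(11, 13): e=[0,1,7] → .  [on edge]
    (6,7)@(13, 15): e=[0,-1,9] → .  [on edge]
    (7,8)@(15, 17): e=[0,-3,11] → .  [on edge]
  covered (0 px):
    . . . . . . . .
    . . . . . . . .
    . . . . . . . .
    . . . . . . . .
    . . . . . . . .
    . . . . . . . .
    . . . . . . . .
    . . . . . . . .
    . . . . . . . .

Z-buffer (winner per pixel, '.' = empty):
  . . . . 0 0 . .
  . . . . 0 . . .
  . . . . 0 . . .
  . . . 0 . . . .
  . . . . . . . .
  . . 0 . . . . .
  . . . . . . . .
  . . . . . . . .
  . . . . . . . .

Result: 0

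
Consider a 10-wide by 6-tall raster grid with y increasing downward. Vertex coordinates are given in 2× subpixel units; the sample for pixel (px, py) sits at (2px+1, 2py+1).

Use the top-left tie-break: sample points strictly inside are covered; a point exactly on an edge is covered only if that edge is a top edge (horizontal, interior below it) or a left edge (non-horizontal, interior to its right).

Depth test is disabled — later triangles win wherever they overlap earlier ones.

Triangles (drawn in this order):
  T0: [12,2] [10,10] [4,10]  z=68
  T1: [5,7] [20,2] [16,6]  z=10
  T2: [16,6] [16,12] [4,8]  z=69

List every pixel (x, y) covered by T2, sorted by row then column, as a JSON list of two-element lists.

T0:
  2·area = 48
  edge (12, 2)→(10, 10): d=(-2,8) right/bottom  bias=-1
  edge (10, 10)→(4, 10): d=(-6,0) right/bottom  bias=-1
  edge (4, 10)→(12, 2): d=(8,-8) top-left  bias=+0
    (6,0)@(13, 1): e=[-6,54,0] → .  [on edge]
    (5,1)@(11, 3): e=[6,42,0] → X  [on edge]
    (6,1)@(13, 3): e=[-10,42,16] → .
    (4,2)@(9, 5): e=[18,30,0] → X  [on edge]
    (6,2)@(13, 5): e=[-14,30,32] → .
    (3,3)@(7, 7): e=[30,18,0] → X  [on edge]
    (5,3)@(11, 7): e=[-2,18,32] → .
    (2,4)@(5, 9): e=[42,6,0] → X  [on edge]
    (5,4)@(11, 9): e=[-6,6,48] → .
    (1,5)@(3, 11): e=[54,-6,0] → .  [on edge]
    (2,5)@(5, 11): e=[38,-6,16] → .
    (3,5)@(7, 11): e=[22,-6,32] → .
  covered (8 px):
    . . . . . . . . . .
    . . . . . X . . . .
    . . . . X X . . . .
    . . . X X . . . . .
    . . X X X . . . . .
    . . . . . . . . . .
T1:
  2·area = 40
  edge (5, 7)→(20, 2): d=(15,-5) top-left  bias=+0
  edge (20, 2)→(16, 6): d=(-4,4) right/bottom  bias=-1
  edge (16, 6)→(5, 7): d=(-11,1) right/bottom  bias=-1
    (8,1)@(17, 3): e=[0,8,32] → X  [on edge]
    (9,1)@(19, 3): e=[10,0,30] → .  [on edge]
    (5,2)@(11, 5): e=[0,24,16] → X  [on edge]
    (6,2)@(13, 5): e=[10,16,14] → X
    (7,2)@(15, 5): e=[20,8,12] → X
    (8,2)@(17, 5): e=[30,0,10] → .  [on edge]
    (2,3)@(5, 7): e=[0,40,0] → .  [on edge]
    (5,3)@(11, 7): e=[30,16,-6] → .
    (6,3)@(13, 7): e=[40,8,-8] → .
    (7,3)@(15, 7): e=[50,0,-10] → .  [on edge]
    (6,4)@(13, 9): e=[70,0,-30] → .  [on edge]
    (5,5)@(11, 11): e=[90,0,-50] → .  [on edge]
  covered (4 px):
    . . . . . . . . . .
    . . . . . . . . X .
    . . . . . X X X . .
    . . . . . . . . . .
    . . . . . . . . . .
    . . . . . . . . . .
T2:
  2·area = 72
  edge (16, 6)→(16, 12): d=(0,6) right/bottom  bias=-1
  edge (16, 12)→(4, 8): d=(-12,-4) top-left  bias=+0
  edge (4, 8)→(16, 6): d=(12,-2) top-left  bias=+0
    (0,3)@(1, 7): e=[90,0,-18] → .  [on edge]
    (5,3)@(11, 7): e=[30,40,2] → X
    (6,3)@(13, 7): e=[18,48,6] → X
    (7,3)@(15, 7): e=[6,56,10] → X
    (8,3)@(17, 7): e=[-6,64,14] → .
    (3,4)@(7, 9): e=[54,0,18] → X  [on edge]
    (4,4)@(9, 9): e=[42,8,22] → X
    (8,4)@(17, 9): e=[-6,40,38] → .
    (3,5)@(7, 11): e=[54,-24,42] → .
    (4,5)@(9, 11): e=[42,-16,46] → .
    (5,5)@(11, 11): e=[30,-8,50] → .
    (6,5)@(13, 11): e=[18,0,54] → X  [on edge]
  covered (10 px):
    . . . . . . . . . .
    . . . . . . . . . .
    . . . . . . . . . .
    . . . . . X X X . .
    . . . X X X X X . .
    . . . . . . X X . .

Result: [[5,3],[6,3],[7,3],[3,4],[4,4],[5,4],[6,4],[7,4],[6,5],[7,5]]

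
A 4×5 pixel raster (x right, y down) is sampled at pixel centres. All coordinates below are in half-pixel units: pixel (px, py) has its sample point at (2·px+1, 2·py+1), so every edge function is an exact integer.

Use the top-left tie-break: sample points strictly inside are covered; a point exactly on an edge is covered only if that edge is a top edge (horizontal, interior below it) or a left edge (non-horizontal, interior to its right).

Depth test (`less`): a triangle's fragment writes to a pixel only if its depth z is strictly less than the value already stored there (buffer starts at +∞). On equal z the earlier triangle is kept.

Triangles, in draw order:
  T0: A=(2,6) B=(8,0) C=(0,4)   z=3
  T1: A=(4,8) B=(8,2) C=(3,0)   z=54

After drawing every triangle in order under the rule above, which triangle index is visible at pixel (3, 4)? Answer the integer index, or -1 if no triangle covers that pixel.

T0:
  2·area = 24  (B↔C swapped to make it positive)
  edge (2, 6)→(0, 4): d=(-2,-2) top-left  bias=+0
  edge (0, 4)→(8, 0): d=(8,-4) top-left  bias=+0
  edge (8, 0)→(2, 6): d=(-6,6) right/bottom  bias=-1
    (3,0)@(7, 1): e=[20,4,0] → ·  [on edge]
    (1,1)@(3, 3): e=[8,4,12] → #
    (2,1)@(5, 3): e=[12,12,0] → ·  [on edge]
    (0,2)@(1, 5): e=[0,12,12] → #  [on edge]
    (1,2)@(3, 5): e=[4,20,0] → ·  [on edge]
    (0,3)@(1, 7): e=[-4,28,0] → ·  [on edge]
    (1,3)@(3, 7): e=[0,36,-12] → ·  [on edge]
    (2,4)@(5, 9): e=[0,60,-36] → ·  [on edge]
  covered (2 px):
    · · · ·
    · # · ·
    # · · ·
    · · · ·
    · · · ·
T1:
  2·area = 38  (B↔C swapped to make it positive)
  edge (4, 8)→(3, 0): d=(-1,-8) top-left  bias=+0
  edge (3, 0)→(8, 2): d=(5,2) right/bottom  bias=-1
  edge (8, 2)→(4, 8): d=(-4,6) right/bottom  bias=-1
    (2,0)@(5, 1): e=[15,1,22] → #
    (3,0)@(7, 1): e=[31,-3,10] → ·
    (2,1)@(5, 3): e=[13,11,14] → #
    (3,1)@(7, 3): e=[29,7,2] → #
    (2,2)@(5, 5): e=[11,21,6] → #
    (3,2)@(7, 5): e=[27,17,-6] → ·
    (2,3)@(5, 7): e=[9,31,-2] → ·
  covered (4 px):
    · · # ·
    · · # #
    · · # ·
    · · · ·
    · · · ·

Z-buffer (winner per pixel, '.' = empty):
  . . 1 .
  . 0 1 1
  0 . 1 .
  . . . .
  . . . .

Result: -1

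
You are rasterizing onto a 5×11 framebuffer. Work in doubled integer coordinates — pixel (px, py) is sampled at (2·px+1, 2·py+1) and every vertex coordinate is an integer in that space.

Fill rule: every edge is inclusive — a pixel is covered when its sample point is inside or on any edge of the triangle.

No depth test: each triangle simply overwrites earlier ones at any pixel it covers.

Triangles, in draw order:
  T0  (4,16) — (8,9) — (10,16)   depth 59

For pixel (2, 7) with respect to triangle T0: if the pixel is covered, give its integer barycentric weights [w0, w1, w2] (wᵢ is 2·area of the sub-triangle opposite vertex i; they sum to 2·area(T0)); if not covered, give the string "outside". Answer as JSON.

T0:
  2·area = 42
  edge (4, 16)→(8, 9): d=(4,-7) inclusive
  edge (8, 9)→(10, 16): d=(2,7) inclusive
  edge (10, 16)→(4, 16): d=(-6,0) inclusive
    (3,5)@(7, 11): e=[1,11,30] → #
    (4,5)@(9, 11): e=[15,-3,30] → ·
    (3,6)@(7, 13): e=[9,15,18] → #
    (4,6)@(9, 13): e=[23,1,18] → #
    (2,7)@(5, 15): e=[3,33,6] → #
    (2,8)@(5, 17): e=[11,37,-6] → ·
    (3,8)@(7, 17): e=[25,23,-6] → ·
    (4,8)@(9, 17): e=[39,9,-6] → ·
  covered (6 px):
    · · · · ·
    · · · · ·
    · · · · ·
    · · · · ·
    · · · · ·
    · · · # ·
    · · · # #
    · · # # #
    · · · · ·
    · · · · ·
    · · · · ·

Result: [33,6,3]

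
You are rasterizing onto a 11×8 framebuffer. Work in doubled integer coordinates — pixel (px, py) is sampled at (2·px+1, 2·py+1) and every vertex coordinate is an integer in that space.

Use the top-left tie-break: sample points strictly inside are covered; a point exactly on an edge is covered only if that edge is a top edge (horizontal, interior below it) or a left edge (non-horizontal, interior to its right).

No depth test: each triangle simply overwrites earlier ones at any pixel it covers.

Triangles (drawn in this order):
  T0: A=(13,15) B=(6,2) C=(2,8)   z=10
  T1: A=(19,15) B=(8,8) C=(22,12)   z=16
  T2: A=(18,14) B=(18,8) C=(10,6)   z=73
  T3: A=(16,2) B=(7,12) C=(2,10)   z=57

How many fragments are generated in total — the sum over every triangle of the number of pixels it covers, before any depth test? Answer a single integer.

T0:
  2·area = 94  (B↔C swapped to make it positive)
  edge (13, 15)→(2, 8): d=(-11,-7) top-left  bias=+0
  edge (2, 8)→(6, 2): d=(4,-6) top-left  bias=+0
  edge (6, 2)→(13, 15): d=(7,13) right/bottom  bias=-1
    (2,2)@(5, 5): e=[54,6,34] → █
    (3,2)@(7, 5): e=[68,18,8] → █
    (4,2)@(9, 5): e=[82,30,-18] → ·
    (1,3)@(3, 7): e=[18,2,74] → █
    (4,3)@(9, 7): e=[60,38,-4] → ·
    (1,4)@(3, 9): e=[-4,10,88] → ·
    (2,4)@(5, 9): e=[10,22,62] → █
    (4,4)@(9, 9): e=[38,46,10] → █
    (5,4)@(11, 9): e=[52,58,-16] → ·
    (2,5)@(5, 11): e=[-12,30,76] → ·
    (3,5)@(7, 11): e=[2,42,50] → █
    (5,5)@(11, 11): e=[30,66,-2] → ·
    (6,7)@(13, 15): e=[0,94,0] → ·  [on edge]
  covered (11 px):
    · · · · · · · · · · ·
    · · · · · · · · · · ·
    · · █ █ · · · · · · ·
    · █ █ █ · · · · · · ·
    · · █ █ █ · · · · · ·
    · · · █ █ · · · · · ·
    · · · · · █ · · · · ·
    · · · · · · · · · · ·
T1:
  2·area = 54
  edge (19, 15)→(8, 8): d=(-11,-7) top-left  bias=+0
  edge (8, 8)→(22, 12): d=(14,4) right/bottom  bias=-1
  edge (22, 12)→(19, 15): d=(-3,3) right/bottom  bias=-1
    (5,4)@(11, 9): e=[10,2,42] → █
    (6,4)@(13, 9): e=[24,-6,36] → ·
    (5,5)@(11, 11): e=[-12,30,36] → ·
    (6,5)@(13, 11): e=[2,22,30] → █
    (7,5)@(15, 11): e=[16,14,24] → █
    (8,5)@(17, 11): e=[30,6,18] → █
    (9,5)@(19, 11): e=[44,-2,12] → ·
    (6,6)@(13, 13): e=[-20,50,24] → ·
    (7,6)@(15, 13): e=[-6,42,18] → ·
    (8,6)@(17, 13): e=[8,34,12] → █
    (9,6)@(19, 13): e=[22,26,6] → █
    (10,6)@(21, 13): e=[36,18,0] → ·  [on edge]
    (9,7)@(19, 15): e=[0,54,0] → ·  [on edge]
  covered (6 px):
    · · · · · · · · · · ·
    · · · · · · · · · · ·
    · · · · · · · · · · ·
    · · · · · · · · · · ·
    · · · · · █ · · · · ·
    · · · · · · █ █ █ · ·
    · · · · · · · · █ █ ·
    · · · · · · · · · · ·
T2:
  2·area = 48  (B↔C swapped to make it positive)
  edge (18, 14)→(10, 6): d=(-8,-8) top-left  bias=+0
  edge (10, 6)→(18, 8): d=(8,2) right/bottom  bias=-1
  edge (18, 8)→(18, 14): d=(0,6) right/bottom  bias=-1
    (2,0)@(5, 1): e=[0,-30,78] → ·  [on edge]
    (3,1)@(7, 3): e=[0,-18,66] → ·  [on edge]
    (4,2)@(9, 5): e=[0,-6,54] → ·  [on edge]
    (5,3)@(11, 7): e=[0,6,42] → █  [on edge]
    (6,3)@(13, 7): e=[16,2,30] → █
    (7,3)@(15, 7): e=[32,-2,18] → ·
    (5,4)@(11, 9): e=[-16,22,42] → ·
    (6,4)@(13, 9): e=[0,18,30] → █  [on edge]
    (7,4)@(15, 9): e=[16,14,18] → █
    (8,4)@(17, 9): e=[32,10,6] → █
    (9,4)@(19, 9): e=[48,6,-6] → ·
    (6,5)@(13, 11): e=[-16,34,30] → ·
    (7,5)@(15, 11): e=[0,30,18] → █  [on edge]
    (8,6)@(17, 13): e=[0,42,6] → █  [on edge]
    (9,7)@(19, 15): e=[0,54,-6] → ·  [on edge]
  covered (8 px):
    · · · · · · · · · · ·
    · · · · · · · · · · ·
    · · · · · · · · · · ·
    · · · · · █ █ · · · ·
    · · · · · · █ █ █ · ·
    · · · · · · · █ █ · ·
    · · · · · · · · █ · ·
    · · · · · · · · · · ·
T3:
  2·area = 68
  edge (16, 2)→(7, 12): d=(-9,10) right/bottom  bias=-1
  edge (7, 12)→(2, 10): d=(-5,-2) top-left  bias=+0
  edge (2, 10)→(16, 2): d=(14,-8) top-left  bias=+0
    (7,1)@(15, 3): e=[1,61,6] → █
    (8,1)@(17, 3): e=[-19,65,22] → ·
    (5,2)@(11, 5): e=[23,43,2] → █
    (6,2)@(13, 5): e=[3,47,18] → █
    (7,2)@(15, 5): e=[-17,51,34] → ·
    (4,3)@(9, 7): e=[25,29,14] → █
    (6,3)@(13, 7): e=[-15,37,46] → ·
    (2,4)@(5, 9): e=[47,11,10] → █
    (3,4)@(7, 9): e=[27,15,26] → █
    (5,4)@(11, 9): e=[-13,23,58] → ·
    (2,5)@(5, 11): e=[29,1,38] → █
    (4,5)@(9, 11): e=[-11,9,70] → ·
  covered (10 px):
    · · · · · · · · · · ·
    · · · · · · · █ · · ·
    · · · · · █ █ · · · ·
    · · · · █ █ · · · · ·
    · · █ █ █ · · · · · ·
    · · █ █ · · · · · · ·
    · · · · · · · · · · ·
    · · · · · · · · · · ·

Answer: 35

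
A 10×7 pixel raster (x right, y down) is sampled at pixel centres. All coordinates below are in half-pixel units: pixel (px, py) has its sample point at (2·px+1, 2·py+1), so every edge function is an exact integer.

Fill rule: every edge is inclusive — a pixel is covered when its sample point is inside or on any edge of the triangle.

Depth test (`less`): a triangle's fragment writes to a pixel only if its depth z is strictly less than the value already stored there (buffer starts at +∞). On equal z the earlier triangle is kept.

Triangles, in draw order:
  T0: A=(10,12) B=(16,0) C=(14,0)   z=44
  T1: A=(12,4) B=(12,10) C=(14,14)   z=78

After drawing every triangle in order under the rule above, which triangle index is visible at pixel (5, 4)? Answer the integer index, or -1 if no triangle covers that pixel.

T0:
  2·area = 24  (B↔C swapped to make it positive)
  edge (10, 12)→(14, 0): d=(4,-12) inclusive
  edge (14, 0)→(16, 0): d=(2,0) inclusive
  edge (16, 0)→(10, 12): d=(-6,12) inclusive
    (7,0)@(15, 1): e=[16,2,6] → X
    (8,0)@(17, 1): e=[40,2,-18] → .
    (6,1)@(13, 3): e=[0,6,18] → X  [on edge]
    (7,1)@(15, 3): e=[24,6,-6] → .
    (6,2)@(13, 5): e=[8,10,6] → X
    (7,2)@(15, 5): e=[32,10,-18] → .
    (6,3)@(13, 7): e=[16,14,-6] → .
    (5,4)@(11, 9): e=[0,18,6] → X  [on edge]
    (6,4)@(13, 9): e=[24,18,-18] → .
    (5,5)@(11, 11): e=[8,22,-6] → .
  covered (4 px):
    . . . . . . . X . .
    . . . . . . X . . .
    . . . . . . X . . .
    . . . . . . . . . .
    . . . . . X . . . .
    . . . . . . . . . .
    . . . . . . . . . .
T1:
  2·area = 12  (B↔C swapped to make it positive)
  edge (12, 4)→(14, 14): d=(2,10) inclusive
  edge (14, 14)→(12, 10): d=(-2,-4) inclusive
  edge (12, 10)→(12, 4): d=(0,-6) inclusive
    (6,4)@(13, 9): e=[0,6,6] → X  [on edge]
    (7,4)@(15, 9): e=[-20,14,18] → .
    (6,5)@(13, 11): e=[4,2,6] → X
    (7,5)@(15, 11): e=[-16,10,18] → .
    (6,6)@(13, 13): e=[8,-2,6] → .
  covered (2 px):
    . . . . . . . . . .
    . . . . . . . . . .
    . . . . . . . . . .
    . . . . . . . . . .
    . . . . . . X . . .
    . . . . . . X . . .
    . . . . . . . . . .

Z-buffer (winner per pixel, '.' = empty):
  . . . . . . . 0 . .
  . . . . . . 0 . . .
  . . . . . . 0 . . .
  . . . . . . . . . .
  . . . . . 0 1 . . .
  . . . . . . 1 . . .
  . . . . . . . . . .

Answer: 0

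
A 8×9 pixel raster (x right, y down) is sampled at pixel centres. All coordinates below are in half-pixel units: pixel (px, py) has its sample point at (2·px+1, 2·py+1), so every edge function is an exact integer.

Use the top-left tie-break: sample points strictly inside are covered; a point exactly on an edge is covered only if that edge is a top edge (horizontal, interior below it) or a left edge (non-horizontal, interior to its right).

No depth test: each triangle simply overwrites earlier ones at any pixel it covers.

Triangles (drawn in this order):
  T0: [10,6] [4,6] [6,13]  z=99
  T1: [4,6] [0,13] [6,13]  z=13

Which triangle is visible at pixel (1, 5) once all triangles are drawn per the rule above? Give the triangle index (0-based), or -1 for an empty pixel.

T0:
  2·area = 42  (B↔C swapped to make it positive)
  edge (10, 6)→(6, 13): d=(-4,7) right/bottom  bias=-1
  edge (6, 13)→(4, 6): d=(-2,-7) top-left  bias=+0
  edge (4, 6)→(10, 6): d=(6,0) top-left  bias=+0
    (2,3)@(5, 7): e=[31,5,6] → X
    (3,3)@(7, 7): e=[17,19,6] → X
    (4,3)@(9, 7): e=[3,33,6] → X
    (5,3)@(11, 7): e=[-11,47,6] → .
    (2,4)@(5, 9): e=[23,1,18] → X
    (4,4)@(9, 9): e=[-5,29,18] → .
    (2,5)@(5, 11): e=[15,-3,30] → .
    (3,5)@(7, 11): e=[1,11,30] → X
    (4,5)@(9, 11): e=[-13,25,30] → .
    (3,6)@(7, 13): e=[-7,7,42] → .
  covered (6 px):
    . . . . . . . .
    . . . . . . . .
    . . . . . . . .
    . . X X X . . .
    . . X X . . . .
    . . . X . . . .
    . . . . . . . .
    . . . . . . . .
    . . . . . . . .
T1:
  2·area = 42  (B↔C swapped to make it positive)
  edge (4, 6)→(6, 13): d=(2,7) right/bottom  bias=-1
  edge (6, 13)→(0, 13): d=(-6,0) right/bottom  bias=-1
  edge (0, 13)→(4, 6): d=(4,-7) top-left  bias=+0
    (1,4)@(3, 9): e=[13,24,5] → X
    (2,4)@(5, 9): e=[-1,24,19] → .
    (1,5)@(3, 11): e=[17,12,13] → X
    (2,5)@(5, 11): e=[3,12,27] → X
    (3,5)@(7, 11): e=[-11,12,41] → .
    (0,6)@(1, 13): e=[35,0,7] → .  [on edge]
    (1,6)@(3, 13): e=[21,0,21] → .  [on edge]
    (2,6)@(5, 13): e=[7,0,35] → .  [on edge]
    (3,6)@(7, 13): e=[-7,0,49] → .  [on edge]
    (4,6)@(9, 13): e=[-21,0,63] → .  [on edge]
    (5,6)@(11, 13): e=[-35,0,77] → .  [on edge]
    (6,6)@(13, 13): e=[-49,0,91] → .  [on edge]
    (7,6)@(15, 13): e=[-63,0,105] → .  [on edge]
  covered (3 px):
    . . . . . . . .
    . . . . . . . .
    . . . . . . . .
    . . . . . . . .
    . X . . . . . .
    . X X . . . . .
    . . . . . . . .
    . . . . . . . .
    . . . . . . . .

Z-buffer (winner per pixel, '.' = empty):
  . . . . . . . .
  . . . . . . . .
  . . . . . . . .
  . . 0 0 0 . . .
  . 1 0 0 . . . .
  . 1 1 0 . . . .
  . . . . . . . .
  . . . . . . . .
  . . . . . . . .

Answer: 1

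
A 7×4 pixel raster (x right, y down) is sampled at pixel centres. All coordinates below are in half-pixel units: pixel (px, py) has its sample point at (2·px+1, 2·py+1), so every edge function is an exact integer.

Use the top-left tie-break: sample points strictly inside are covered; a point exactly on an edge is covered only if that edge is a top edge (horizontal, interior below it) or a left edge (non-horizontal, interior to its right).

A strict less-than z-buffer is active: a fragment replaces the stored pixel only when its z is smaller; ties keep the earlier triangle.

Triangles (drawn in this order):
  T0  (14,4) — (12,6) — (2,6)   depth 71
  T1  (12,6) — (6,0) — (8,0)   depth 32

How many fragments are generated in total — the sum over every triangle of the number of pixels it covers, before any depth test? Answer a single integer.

T0:
  2·area = 20
  edge (14, 4)→(12, 6): d=(-2,2) right/bottom  bias=-1
  edge (12, 6)→(2, 6): d=(-10,0) right/bottom  bias=-1
  edge (2, 6)→(14, 4): d=(12,-2) top-left  bias=+0
    (4,2)@(9, 5): e=[8,10,2] → #
    (5,2)@(11, 5): e=[4,10,6] → #
    (6,2)@(13, 5): e=[0,10,10] → ·  [on edge]
    (4,3)@(9, 7): e=[4,-10,26] → ·
    (5,3)@(11, 7): e=[0,-10,30] → ·  [on edge]
  covered (2 px):
    · · · · · · ·
    · · · · · · ·
    · · · · # # ·
    · · · · · · ·
T1:
  2·area = 12
  edge (12, 6)→(6, 0): d=(-6,-6) top-left  bias=+0
  edge (6, 0)→(8, 0): d=(2,0) top-left  bias=+0
  edge (8, 0)→(12, 6): d=(4,6) right/bottom  bias=-1
    (3,0)@(7, 1): e=[0,2,10] → #  [on edge]
    (4,0)@(9, 1): e=[12,2,-2] → ·
    (3,1)@(7, 3): e=[-12,6,18] → ·
    (4,1)@(9, 3): e=[0,6,6] → #  [on edge]
    (5,1)@(11, 3): e=[12,6,-6] → ·
    (4,2)@(9, 5): e=[-12,10,14] → ·
    (5,2)@(11, 5): e=[0,10,2] → #  [on edge]
    (6,2)@(13, 5): e=[12,10,-10] → ·
    (5,3)@(11, 7): e=[-12,14,10] → ·
    (6,3)@(13, 7): e=[0,14,-2] → ·  [on edge]
  covered (3 px):
    · · · # · · ·
    · · · · # · ·
    · · · · · # ·
    · · · · · · ·

Result: 5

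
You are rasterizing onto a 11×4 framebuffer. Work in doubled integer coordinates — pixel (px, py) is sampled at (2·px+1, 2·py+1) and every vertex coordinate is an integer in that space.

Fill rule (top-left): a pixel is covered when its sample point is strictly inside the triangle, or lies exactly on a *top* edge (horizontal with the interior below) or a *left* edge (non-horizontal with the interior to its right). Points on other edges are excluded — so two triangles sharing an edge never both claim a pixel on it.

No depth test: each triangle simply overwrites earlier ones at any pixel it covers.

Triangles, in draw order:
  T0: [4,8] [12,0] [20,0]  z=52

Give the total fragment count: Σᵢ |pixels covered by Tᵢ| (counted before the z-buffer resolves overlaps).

T0:
  2·area = 64
  edge (4, 8)→(12, 0): d=(8,-8) top-left  bias=+0
  edge (12, 0)→(20, 0): d=(8,0) top-left  bias=+0
  edge (20, 0)→(4, 8): d=(-16,8) right/bottom  bias=-1
    (5,0)@(11, 1): e=[0,8,56] → X  [on edge]
    (6,0)@(13, 1): e=[16,8,40] → X
    (7,0)@(15, 1): e=[32,8,24] → X
    (8,0)@(17, 1): e=[48,8,8] → X
    (9,0)@(19, 1): e=[64,8,-8] → .
    (4,1)@(9, 3): e=[0,24,40] → X  [on edge]
    (7,1)@(15, 3): e=[48,24,-8] → .
    (8,1)@(17, 3): e=[64,24,-24] → .
    (3,2)@(7, 5): e=[0,40,24] → X  [on edge]
    (5,2)@(11, 5): e=[32,40,-8] → .
    (6,2)@(13, 5): e=[48,40,-24] → .
    (2,3)@(5, 7): e=[0,56,8] → X  [on edge]
  covered (10 px):
    . . . . . X X X X . .
    . . . . X X X . . . .
    . . . X X . . . . . .
    . . X . . . . . . . .

Result: 10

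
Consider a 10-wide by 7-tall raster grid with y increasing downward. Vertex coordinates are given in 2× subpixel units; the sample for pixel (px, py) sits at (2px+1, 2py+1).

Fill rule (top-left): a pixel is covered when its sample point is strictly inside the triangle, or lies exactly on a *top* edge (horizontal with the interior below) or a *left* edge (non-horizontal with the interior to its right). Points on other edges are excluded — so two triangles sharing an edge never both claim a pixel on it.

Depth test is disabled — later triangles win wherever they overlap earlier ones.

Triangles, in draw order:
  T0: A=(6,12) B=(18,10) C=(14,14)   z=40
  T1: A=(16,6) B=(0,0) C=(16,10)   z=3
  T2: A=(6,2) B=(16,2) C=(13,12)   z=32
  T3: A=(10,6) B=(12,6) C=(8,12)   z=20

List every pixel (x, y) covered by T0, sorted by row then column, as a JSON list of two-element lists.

T0:
  2·area = 40
  edge (6, 12)→(18, 10): d=(12,-2) top-left  bias=+0
  edge (18, 10)→(14, 14): d=(-4,4) right/bottom  bias=-1
  edge (14, 14)→(6, 12): d=(-8,-2) top-left  bias=+0
    (9,4)@(19, 9): e=[-10,0,50] → ·  [on edge]
    (6,5)@(13, 11): e=[2,16,22] → #
    (7,5)@(15, 11): e=[6,8,26] → #
    (8,5)@(17, 11): e=[10,0,30] → ·  [on edge]
    (5,6)@(11, 13): e=[22,16,2] → #
    (7,6)@(15, 13): e=[30,0,10] → ·  [on edge]
  covered (4 px):
    · · · · · · · · · ·
    · · · · · · · · · ·
    · · · · · · · · · ·
    · · · · · · · · · ·
    · · · · · · · · · ·
    · · · · · · # # · ·
    · · · · · # # · · ·
T1:
  2·area = 64  (B↔C swapped to make it positive)
  edge (16, 6)→(16, 10): d=(0,4) right/bottom  bias=-1
  edge (16, 10)→(0, 0): d=(-16,-10) top-left  bias=+0
  edge (0, 0)→(16, 6): d=(16,6) right/bottom  bias=-1
    (2,1)@(5, 3): e=[44,2,18] → #
    (3,1)@(7, 3): e=[36,22,6] → #
    (4,1)@(9, 3): e=[28,42,-6] → ·
    (2,2)@(5, 5): e=[44,-30,50] → ·
    (3,2)@(7, 5): e=[36,-10,38] → ·
    (4,2)@(9, 5): e=[28,10,26] → #
    (5,2)@(11, 5): e=[20,30,14] → #
    (6,2)@(13, 5): e=[12,50,2] → #
    (7,2)@(15, 5): e=[4,70,-10] → ·
    (4,3)@(9, 7): e=[28,-22,58] → ·
    (5,3)@(11, 7): e=[20,-2,46] → ·
    (6,3)@(13, 7): e=[12,18,34] → #
  covered (8 px):
    · · · · · · · · · ·
    · · # # · · · · · ·
    · · · · # # # · · ·
    · · · · · · # # · ·
    · · · · · · · # · ·
    · · · · · · · · · ·
    · · · · · · · · · ·
T2:
  2·area = 100
  edge (6, 2)→(16, 2): d=(10,0) top-left  bias=+0
  edge (16, 2)→(13, 12): d=(-3,10) right/bottom  bias=-1
  edge (13, 12)→(6, 2): d=(-7,-10) top-left  bias=+0
    (3,1)@(7, 3): e=[10,87,3] → #
    (4,1)@(9, 3): e=[10,67,23] → #
    (5,1)@(11, 3): e=[10,47,43] → #
    (6,1)@(13, 3): e=[10,27,63] → #
    (7,1)@(15, 3): e=[10,7,83] → #
    (8,1)@(17, 3): e=[10,-13,103] → ·
    (3,2)@(7, 5): e=[30,81,-11] → ·
    (4,2)@(9, 5): e=[30,61,9] → #
    (8,2)@(17, 5): e=[30,-19,89] → ·
    (4,3)@(9, 7): e=[50,55,-5] → ·
    (5,3)@(11, 7): e=[50,35,15] → #
    (7,3)@(15, 7): e=[50,-5,55] → ·
  covered (14 px):
    · · · · · · · · · ·
    · · · # # # # # · ·
    · · · · # # # # · ·
    · · · · · # # · · ·
    · · · · · # # · · ·
    · · · · · · # · · ·
    · · · · · · · · · ·
T3:
  2·area = 12
  edge (10, 6)→(12, 6): d=(2,0) top-left  bias=+0
  edge (12, 6)→(8, 12): d=(-4,6) right/bottom  bias=-1
  edge (8, 12)→(10, 6): d=(2,-6) top-left  bias=+0
    (5,1)@(11, 3): e=[-6,18,0] → ·  [on edge]
    (5,3)@(11, 7): e=[2,2,8] → #
    (6,3)@(13, 7): e=[2,-10,20] → ·
    (4,4)@(9, 9): e=[6,6,0] → #  [on edge]
    (5,4)@(11, 9): e=[6,-6,12] → ·
    (4,5)@(9, 11): e=[10,-2,4] → ·
  covered (2 px):
    · · · · · · · · · ·
    · · · · · · · · · ·
    · · · · · · · · · ·
    · · · · · # · · · ·
    · · · · # · · · · ·
    · · · · · · · · · ·
    · · · · · · · · · ·

Final: [[6,5],[7,5],[5,6],[6,6]]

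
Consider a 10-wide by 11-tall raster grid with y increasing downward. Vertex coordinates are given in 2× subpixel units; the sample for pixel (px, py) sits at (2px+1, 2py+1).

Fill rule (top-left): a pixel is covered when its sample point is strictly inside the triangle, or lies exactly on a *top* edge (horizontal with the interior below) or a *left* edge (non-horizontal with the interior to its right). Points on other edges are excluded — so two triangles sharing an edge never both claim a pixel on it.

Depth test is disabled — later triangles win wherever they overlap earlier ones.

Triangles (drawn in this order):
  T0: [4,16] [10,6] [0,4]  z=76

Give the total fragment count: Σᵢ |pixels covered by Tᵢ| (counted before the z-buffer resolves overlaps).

T0:
  2·area = 112  (B↔C swapped to make it positive)
  edge (4, 16)→(0, 4): d=(-4,-12) top-left  bias=+0
  edge (0, 4)→(10, 6): d=(10,2) right/bottom  bias=-1
  edge (10, 6)→(4, 16): d=(-6,10) right/bottom  bias=-1
    (6,0)@(13, 1): e=[168,-56,0] → ·  [on edge]
    (0,2)@(1, 5): e=[8,8,96] → █
    (1,2)@(3, 5): e=[32,4,76] → █
    (2,2)@(5, 5): e=[56,0,56] → ·  [on edge]
    (0,3)@(1, 7): e=[0,28,84] → █  [on edge]
    (2,3)@(5, 7): e=[48,20,44] → █
    (3,3)@(7, 7): e=[72,16,24] → █
    (4,3)@(9, 7): e=[96,12,4] → █
    (5,3)@(11, 7): e=[120,8,-16] → ·
    (7,3)@(15, 7): e=[168,0,-56] → ·  [on edge]
    (0,4)@(1, 9): e=[-8,48,72] → ·
    (1,4)@(3, 9): e=[16,44,52] → █
    (3,5)@(7, 11): e=[56,56,0] → ·  [on edge]
    (1,6)@(3, 13): e=[0,84,28] → █  [on edge]
    (2,9)@(5, 19): e=[0,140,-28] → ·  [on edge]
    (0,10)@(1, 21): e=[-56,168,0] → ·  [on edge]
  covered (14 px):
    · · · · · · · · · ·
    · · · · · · · · · ·
    █ █ · · · · · · · ·
    █ █ █ █ █ · · · · ·
    · █ █ █ · · · · · ·
    · █ █ · · · · · · ·
    · █ █ · · · · · · ·
    · · · · · · · · · ·
    · · · · · · · · · ·
    · · · · · · · · · ·
    · · · · · · · · · ·

Result: 14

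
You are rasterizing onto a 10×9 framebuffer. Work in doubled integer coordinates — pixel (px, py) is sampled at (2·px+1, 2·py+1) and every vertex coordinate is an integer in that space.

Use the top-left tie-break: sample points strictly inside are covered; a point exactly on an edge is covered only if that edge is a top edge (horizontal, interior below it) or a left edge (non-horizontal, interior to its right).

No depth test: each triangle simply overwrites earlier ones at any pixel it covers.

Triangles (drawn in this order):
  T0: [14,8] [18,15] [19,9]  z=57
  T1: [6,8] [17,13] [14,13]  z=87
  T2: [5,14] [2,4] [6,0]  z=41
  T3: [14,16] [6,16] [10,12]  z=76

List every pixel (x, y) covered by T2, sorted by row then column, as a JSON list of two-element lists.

T0:
  2·area = 31  (B↔C swapped to make it positive)
  edge (14, 8)→(19, 9): d=(5,1) right/bottom  bias=-1
  edge (19, 9)→(18, 15): d=(-1,6) right/bottom  bias=-1
  edge (18, 15)→(14, 8): d=(-4,-7) top-left  bias=+0
    (4,3)@(9, 7): e=[0,62,-31] → .  [on edge]
    (7,4)@(15, 9): e=[4,24,3] → X
    (8,4)@(17, 9): e=[2,12,17] → X
    (9,4)@(19, 9): e=[0,0,31] → .  [on edge]
    (7,5)@(15, 11): e=[14,22,-5] → .
    (8,5)@(17, 11): e=[12,10,9] → X
    (9,5)@(19, 11): e=[10,-2,23] → .
    (8,6)@(17, 13): e=[22,8,1] → X
    (9,6)@(19, 13): e=[20,-4,15] → .
    (8,7)@(17, 15): e=[32,6,-7] → .
  covered (4 px):
    . . . . . . . . . .
    . . . . . . . . . .
    . . . . . . . . . .
    . . . . . . . . . .
    . . . . . . . X X .
    . . . . . . . . X .
    . . . . . . . . X .
    . . . . . . . . . .
    . . . . . . . . . .
T1:
  2·area = 15
  edge (6, 8)→(17, 13): d=(11,5) right/bottom  bias=-1
  edge (17, 13)→(14, 13): d=(-3,0) right/bottom  bias=-1
  edge (14, 13)→(6, 8): d=(-8,-5) top-left  bias=+0
    (5,5)@(11, 11): e=[8,6,1] → X
    (6,5)@(13, 11): e=[-2,6,11] → .
    (0,6)@(1, 13): e=[80,0,-65] → .  [on edge]
    (1,6)@(3, 13): e=[70,0,-55] → .  [on edge]
    (2,6)@(5, 13): e=[60,0,-45] → .  [on edge]
    (3,6)@(7, 13): e=[50,0,-35] → .  [on edge]
    (4,6)@(9, 13): e=[40,0,-25] → .  [on edge]
    (5,6)@(11, 13): e=[30,0,-15] → .  [on edge]
    (6,6)@(13, 13): e=[20,0,-5] → .  [on edge]
    (7,6)@(15, 13): e=[10,0,5] → .  [on edge]
    (8,6)@(17, 13): e=[0,0,15] → .  [on edge]
    (9,6)@(19, 13): e=[-10,0,25] → .  [on edge]
  covered (1 px):
    . . . . . . . . . .
    . . . . . . . . . .
    . . . . . . . . . .
    . . . . . . . . . .
    . . . . . . . . . .
    . . . . . X . . . .
    . . . . . . . . . .
    . . . . . . . . . .
    . . . . . . . . . .
T2:
  2·area = 52
  edge (5, 14)→(2, 4): d=(-3,-10) top-left  bias=+0
  edge (2, 4)→(6, 0): d=(4,-4) top-left  bias=+0
  edge (6, 0)→(5, 14): d=(-1,14) right/bottom  bias=-1
    (2,0)@(5, 1): e=[39,0,13] → X  [on edge]
    (3,0)@(7, 1): e=[59,8,-15] → .
    (1,1)@(3, 3): e=[13,0,39] → X  [on edge]
    (3,1)@(7, 3): e=[53,16,-17] → .
    (0,2)@(1, 5): e=[-13,0,65] → .  [on edge]
    (1,2)@(3, 5): e=[7,8,37] → X
    (3,2)@(7, 5): e=[47,24,-19] → .
    (1,3)@(3, 7): e=[1,16,35] → X
    (3,3)@(7, 7): e=[41,32,-21] → .
    (1,4)@(3, 9): e=[-5,24,33] → .
    (2,4)@(5, 9): e=[15,32,5] → X
    (3,4)@(7, 9): e=[35,40,-23] → .
  covered (10 px):
    . . X . . . . . . .
    . X X . . . . . . .
    . X X . . . . . . .
    . X X . . . . . . .
    . . X . . . . . . .
    . . X . . . . . . .
    . . X . . . . . . .
    . . . . . . . . . .
    . . . . . . . . . .
T3:
  2·area = 32
  edge (14, 16)→(6, 16): d=(-8,0) right/bottom  bias=-1
  edge (6, 16)→(10, 12): d=(4,-4) top-left  bias=+0
  edge (10, 12)→(14, 16): d=(4,4) right/bottom  bias=-1
    (0,1)@(1, 3): e=[104,-72,0] → .  [on edge]
    (9,1)@(19, 3): e=[104,0,-72] → .  [on edge]
    (1,2)@(3, 5): e=[88,-56,0] → .  [on edge]
    (8,2)@(17, 5): e=[88,0,-56] → .  [on edge]
    (2,3)@(5, 7): e=[72,-40,0] → .  [on edge]
    (7,3)@(15, 7): e=[72,0,-40] → .  [on edge]
    (3,4)@(7, 9): e=[56,-24,0] → .  [on edge]
    (6,4)@(13, 9): e=[56,0,-24] → .  [on edge]
    (4,5)@(9, 11): e=[40,-8,0] → .  [on edge]
    (5,5)@(11, 11): e=[40,0,-8] → .  [on edge]
    (4,6)@(9, 13): e=[24,0,8] → X  [on edge]
    (5,6)@(11, 13): e=[24,8,0] → .  [on edge]
    (3,7)@(7, 15): e=[8,0,24] → X  [on edge]
    (6,7)@(13, 15): e=[8,24,0] → .  [on edge]
    (2,8)@(5, 17): e=[-8,0,40] → .  [on edge]
    (7,8)@(15, 17): e=[-8,40,0] → .  [on edge]
  covered (4 px):
    . . . . . . . . . .
    . . . . . . . . . .
    . . . . . . . . . .
    . . . . . . . . . .
    . . . . . . . . . .
    . . . . . . . . . .
    . . . . X . . . . .
    . . . X X X . . . .
    . . . . . . . . . .

Answer: [[2,0],[1,1],[2,1],[1,2],[2,2],[1,3],[2,3],[2,4],[2,5],[2,6]]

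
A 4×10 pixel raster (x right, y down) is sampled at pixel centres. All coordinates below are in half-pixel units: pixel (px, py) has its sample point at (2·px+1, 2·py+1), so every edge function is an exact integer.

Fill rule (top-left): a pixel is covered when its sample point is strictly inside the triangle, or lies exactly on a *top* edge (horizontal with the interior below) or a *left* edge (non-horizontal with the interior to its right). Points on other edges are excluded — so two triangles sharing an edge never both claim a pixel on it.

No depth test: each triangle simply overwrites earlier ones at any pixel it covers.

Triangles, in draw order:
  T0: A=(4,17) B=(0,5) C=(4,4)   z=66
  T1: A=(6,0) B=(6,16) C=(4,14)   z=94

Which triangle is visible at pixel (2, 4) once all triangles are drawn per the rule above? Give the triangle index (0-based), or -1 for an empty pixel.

T0:
  2·area = 52
  edge (4, 17)→(0, 5): d=(-4,-12) top-left  bias=+0
  edge (0, 5)→(4, 4): d=(4,-1) top-left  bias=+0
  edge (4, 4)→(4, 17): d=(0,13) right/bottom  bias=-1
    (0,2)@(1, 5): e=[12,1,39] → #
    (1,2)@(3, 5): e=[36,3,13] → #
    (2,2)@(5, 5): e=[60,5,-13] → ·
    (0,3)@(1, 7): e=[4,9,39] → #
    (2,3)@(5, 7): e=[52,13,-13] → ·
    (0,4)@(1, 9): e=[-4,17,39] → ·
    (1,4)@(3, 9): e=[20,19,13] → #
    (2,4)@(5, 9): e=[44,21,-13] → ·
    (1,5)@(3, 11): e=[12,27,13] → #
    (2,5)@(5, 11): e=[36,29,-13] → ·
    (1,6)@(3, 13): e=[4,35,13] → #
    (2,6)@(5, 13): e=[28,37,-13] → ·
  covered (7 px):
    · · · ·
    · · · ·
    # # · ·
    # # · ·
    · # · ·
    · # · ·
    · # · ·
    · · · ·
    · · · ·
    · · · ·
T1:
  2·area = 32
  edge (6, 0)→(6, 16): d=(0,16) right/bottom  bias=-1
  edge (6, 16)→(4, 14): d=(-2,-2) top-left  bias=+0
  edge (4, 14)→(6, 0): d=(2,-14) top-left  bias=+0
    (2,3)@(5, 7): e=[16,16,0] → #  [on edge]
    (3,3)@(7, 7): e=[-16,20,28] → ·
    (2,4)@(5, 9): e=[16,12,4] → #
    (3,4)@(7, 9): e=[-16,16,32] → ·
    (0,5)@(1, 11): e=[80,0,-48] → ·  [on edge]
    (2,5)@(5, 11): e=[16,8,8] → #
    (3,5)@(7, 11): e=[-16,12,36] → ·
    (1,6)@(3, 13): e=[48,0,-16] → ·  [on edge]
    (2,6)@(5, 13): e=[16,4,12] → #
    (3,6)@(7, 13): e=[-16,8,40] → ·
    (2,7)@(5, 15): e=[16,0,16] → #  [on edge]
    (3,7)@(7, 15): e=[-16,4,44] → ·
    (3,8)@(7, 17): e=[-16,0,48] → ·  [on edge]
  covered (5 px):
    · · · ·
    · · · ·
    · · · ·
    · · # ·
    · · # ·
    · · # ·
    · · # ·
    · · # ·
    · · · ·
    · · · ·

Z-buffer (winner per pixel, '.' = empty):
  . . . .
  . . . .
  0 0 . .
  0 0 1 .
  . 0 1 .
  . 0 1 .
  . 0 1 .
  . . 1 .
  . . . .
  . . . .

Final: 1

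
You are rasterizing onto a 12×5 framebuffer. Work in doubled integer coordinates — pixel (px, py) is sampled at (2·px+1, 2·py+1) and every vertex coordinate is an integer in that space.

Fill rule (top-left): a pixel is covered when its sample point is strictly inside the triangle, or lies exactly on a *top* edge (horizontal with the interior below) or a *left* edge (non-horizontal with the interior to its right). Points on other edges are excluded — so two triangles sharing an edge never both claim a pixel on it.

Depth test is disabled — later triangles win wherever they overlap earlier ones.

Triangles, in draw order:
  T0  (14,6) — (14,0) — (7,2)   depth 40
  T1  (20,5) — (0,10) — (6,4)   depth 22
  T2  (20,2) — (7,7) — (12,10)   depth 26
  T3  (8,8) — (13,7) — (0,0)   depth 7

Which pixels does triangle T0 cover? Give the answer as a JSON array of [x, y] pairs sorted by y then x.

T0:
  2·area = 42  (B↔C swapped to make it positive)
  edge (14, 6)→(7, 2): d=(-7,-4) top-left  bias=+0
  edge (7, 2)→(14, 0): d=(7,-2) top-left  bias=+0
  edge (14, 0)→(14, 6): d=(0,6) right/bottom  bias=-1
    (5,0)@(11, 1): e=[23,1,18] → #
    (6,0)@(13, 1): e=[31,5,6] → #
    (7,0)@(15, 1): e=[39,9,-6] → ·
    (4,1)@(9, 3): e=[1,11,30] → #
    (7,1)@(15, 3): e=[25,23,-6] → ·
    (4,2)@(9, 5): e=[-13,25,30] → ·
    (5,2)@(11, 5): e=[-5,29,18] → ·
    (6,2)@(13, 5): e=[3,33,6] → #
    (7,2)@(15, 5): e=[11,37,-6] → ·
    (6,3)@(13, 7): e=[-11,47,6] → ·
  covered (6 px):
    · · · · · # # · · · · ·
    · · · · # # # · · · · ·
    · · · · · · # · · · · ·
    · · · · · · · · · · · ·
    · · · · · · · · · · · ·
T1:
  2·area = 90
  edge (20, 5)→(0, 10): d=(-20,5) right/bottom  bias=-1
  edge (0, 10)→(6, 4): d=(6,-6) top-left  bias=+0
  edge (6, 4)→(20, 5): d=(14,1) right/bottom  bias=-1
    (4,0)@(9, 1): e=[135,0,-45] → ·  [on edge]
    (3,1)@(7, 3): e=[105,0,-15] → ·  [on edge]
    (2,2)@(5, 5): e=[75,0,15] → #  [on edge]
    (3,2)@(7, 5): e=[65,12,13] → #
    (4,2)@(9, 5): e=[55,24,11] → #
    (5,2)@(11, 5): e=[45,36,9] → #
    (6,2)@(13, 5): e=[35,48,7] → #
    (7,2)@(15, 5): e=[25,60,5] → #
    (8,2)@(17, 5): e=[15,72,3] → #
    (9,2)@(19, 5): e=[5,84,1] → #
    (10,2)@(21, 5): e=[-5,96,-1] → ·
    (1,3)@(3, 7): e=[45,0,45] → #  [on edge]
    (0,4)@(1, 9): e=[15,0,75] → #  [on edge]
  covered (15 px):
    · · · · · · · · · · · ·
    · · · · · · · · · · · ·
    · · # # # # # # # # · ·
    · # # # # # · · · · · ·
    # # · · · · · · · · · ·
T2:
  2·area = 64  (B↔C swapped to make it positive)
  edge (20, 2)→(12, 10): d=(-8,8) right/bottom  bias=-1
  edge (12, 10)→(7, 7): d=(-5,-3) top-left  bias=+0
  edge (7, 7)→(20, 2): d=(13,-5) top-left  bias=+0
    (10,0)@(21, 1): e=[0,72,-8] → ·  [on edge]
    (9,1)@(19, 3): e=[0,56,8] → ·  [on edge]
    (6,2)@(13, 5): e=[32,28,4] → #
    (7,2)@(15, 5): e=[16,34,14] → #
    (8,2)@(17, 5): e=[0,40,24] → ·  [on edge]
    (3,3)@(7, 7): e=[64,0,0] → #  [on edge]
    (4,3)@(9, 7): e=[48,6,10] → #
    (5,3)@(11, 7): e=[32,12,20] → #
    (7,3)@(15, 7): e=[0,24,40] → ·  [on edge]
    (3,4)@(7, 9): e=[48,-10,26] → ·
    (4,4)@(9, 9): e=[32,-4,36] → ·
    (5,4)@(11, 9): e=[16,2,46] → #
    (6,4)@(13, 9): e=[0,8,56] → ·  [on edge]
  covered (7 px):
    · · · · · · · · · · · ·
    · · · · · · · · · · · ·
    · · · · · · # # · · · ·
    · · · # # # # · · · · ·
    · · · · · # · · · · · ·
T3:
  2·area = 48  (B↔C swapped to make it positive)
  edge (8, 8)→(0, 0): d=(-8,-8) top-left  bias=+0
  edge (0, 0)→(13, 7): d=(13,7) right/bottom  bias=-1
  edge (13, 7)→(8, 8): d=(-5,1) right/bottom  bias=-1
    (0,0)@(1, 1): e=[0,6,42] → #  [on edge]
    (1,0)@(3, 1): e=[16,-8,40] → ·
    (0,1)@(1, 3): e=[-16,32,32] → ·
    (1,1)@(3, 3): e=[0,18,30] → #  [on edge]
    (2,1)@(5, 3): e=[16,4,28] → #
    (3,1)@(7, 3): e=[32,-10,26] → ·
    (1,2)@(3, 5): e=[-16,44,20] → ·
    (2,2)@(5, 5): e=[0,30,18] → #  [on edge]
    (3,2)@(7, 5): e=[16,16,16] → #
    (4,2)@(9, 5): e=[32,2,14] → #
    (5,2)@(11, 5): e=[48,-12,12] → ·
    (11,2)@(23, 5): e=[144,-96,0] → ·  [on edge]
    (3,3)@(7, 7): e=[0,42,6] → #  [on edge]
    (6,3)@(13, 7): e=[48,0,0] → ·  [on edge]
    (1,4)@(3, 9): e=[-48,96,0] → ·  [on edge]
    (4,4)@(9, 9): e=[0,54,-6] → ·  [on edge]
  covered (9 px):
    # · · · · · · · · · · ·
    · # # · · · · · · · · ·
    · · # # # · · · · · · ·
    · · · # # # · · · · · ·
    · · · · · · · · · · · ·

Final: [[5,0],[6,0],[4,1],[5,1],[6,1],[6,2]]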